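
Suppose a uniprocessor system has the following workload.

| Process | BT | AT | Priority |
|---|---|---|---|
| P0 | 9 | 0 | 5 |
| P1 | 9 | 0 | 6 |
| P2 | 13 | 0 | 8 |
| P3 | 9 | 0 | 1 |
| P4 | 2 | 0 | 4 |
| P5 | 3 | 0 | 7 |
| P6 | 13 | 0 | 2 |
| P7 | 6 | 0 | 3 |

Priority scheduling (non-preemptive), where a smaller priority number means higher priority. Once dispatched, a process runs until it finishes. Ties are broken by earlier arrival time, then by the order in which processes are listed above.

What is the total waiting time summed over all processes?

227

Gantt: | P3 0-9 | P6 9-22 | P7 22-28 | P4 28-30 | P0 30-39 | P1 39-48 | P5 48-51 | P2 51-64 |
Completion: P0=39  P1=48  P2=64  P3=9  P4=30  P5=51  P6=22  P7=28
Turnaround (C−A): P0=39  P1=48  P2=64  P3=9  P4=30  P5=51  P6=22  P7=28
Waiting = turnaround − burst: P0=30, P1=39, P2=51, P3=0, P4=28, P5=48, P6=9, P7=22
Total waiting = 30 + 39 + 51 + 0 + 28 + 48 + 9 + 22 = 227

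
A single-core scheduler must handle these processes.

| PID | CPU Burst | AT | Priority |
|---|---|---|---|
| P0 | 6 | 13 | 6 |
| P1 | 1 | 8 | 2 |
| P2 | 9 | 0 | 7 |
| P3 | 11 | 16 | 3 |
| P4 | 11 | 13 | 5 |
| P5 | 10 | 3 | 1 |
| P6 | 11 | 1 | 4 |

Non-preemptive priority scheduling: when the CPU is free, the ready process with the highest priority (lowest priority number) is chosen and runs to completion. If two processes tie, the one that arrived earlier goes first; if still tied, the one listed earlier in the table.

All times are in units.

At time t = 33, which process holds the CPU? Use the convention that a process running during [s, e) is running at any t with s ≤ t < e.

P6

Schedule: | P2 0-9 | P5 9-19 | P1 19-20 | P3 20-31 | P6 31-42 | P4 42-53 | P0 53-59 |
Completion: P0=59  P1=20  P2=9  P3=31  P4=53  P5=19  P6=42
Turnaround (C−A): P0=46  P1=12  P2=9  P3=15  P4=40  P5=16  P6=41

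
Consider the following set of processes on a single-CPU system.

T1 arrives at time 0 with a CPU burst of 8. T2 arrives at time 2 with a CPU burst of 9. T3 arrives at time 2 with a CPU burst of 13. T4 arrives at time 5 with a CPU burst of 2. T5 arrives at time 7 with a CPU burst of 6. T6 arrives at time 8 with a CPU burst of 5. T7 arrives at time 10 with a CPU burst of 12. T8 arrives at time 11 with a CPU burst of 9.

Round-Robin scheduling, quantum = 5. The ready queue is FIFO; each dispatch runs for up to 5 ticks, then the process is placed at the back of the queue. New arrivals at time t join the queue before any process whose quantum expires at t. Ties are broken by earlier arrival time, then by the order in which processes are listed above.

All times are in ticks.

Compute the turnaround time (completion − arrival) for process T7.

Timeline: | T1 0-5 | T2 5-10 | T3 10-15 | T4 15-17 | T1 17-20 | T5 20-25 | T6 25-30 | T7 30-35 | T2 35-39 | T8 39-44 | T3 44-49 | T5 49-50 | T7 50-55 | T8 55-59 | T3 59-62 | T7 62-64 |
Completion: T1=20  T2=39  T3=62  T4=17  T5=50  T6=30  T7=64  T8=59
Turnaround (C−A): T1=20  T2=37  T3=60  T4=12  T5=43  T6=22  T7=54  T8=48
Turnaround(T7) = completion − arrival = 64 − 10 = 54

54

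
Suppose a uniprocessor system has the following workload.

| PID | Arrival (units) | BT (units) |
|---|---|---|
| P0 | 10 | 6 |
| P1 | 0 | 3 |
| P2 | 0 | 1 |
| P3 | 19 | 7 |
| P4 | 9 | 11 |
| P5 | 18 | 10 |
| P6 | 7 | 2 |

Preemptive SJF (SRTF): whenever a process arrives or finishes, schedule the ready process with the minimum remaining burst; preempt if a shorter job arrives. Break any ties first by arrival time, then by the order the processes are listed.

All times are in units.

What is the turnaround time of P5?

Timeline: | P2 0-1 | P1 1-4 | idle 4-7 | P6 7-9 | P4 9-10 | P0 10-16 | P4 16-26 | P3 26-33 | P5 33-43 |
Completion: P0=16  P1=4  P2=1  P3=33  P4=26  P5=43  P6=9
Turnaround(P5) = completion − arrival = 43 − 18 = 25

25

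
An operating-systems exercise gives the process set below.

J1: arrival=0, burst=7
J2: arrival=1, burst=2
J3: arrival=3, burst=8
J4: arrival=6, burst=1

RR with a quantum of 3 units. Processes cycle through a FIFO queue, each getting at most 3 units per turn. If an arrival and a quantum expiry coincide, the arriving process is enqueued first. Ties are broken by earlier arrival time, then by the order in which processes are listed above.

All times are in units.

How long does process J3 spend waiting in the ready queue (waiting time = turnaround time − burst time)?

7

Schedule: | J1 0-3 | J2 3-5 | J3 5-8 | J1 8-11 | J4 11-12 | J3 12-15 | J1 15-16 | J3 16-18 |
Completion: J1=16  J2=5  J3=18  J4=12
Waiting(J3) = turnaround − burst = 15 − 8 = 7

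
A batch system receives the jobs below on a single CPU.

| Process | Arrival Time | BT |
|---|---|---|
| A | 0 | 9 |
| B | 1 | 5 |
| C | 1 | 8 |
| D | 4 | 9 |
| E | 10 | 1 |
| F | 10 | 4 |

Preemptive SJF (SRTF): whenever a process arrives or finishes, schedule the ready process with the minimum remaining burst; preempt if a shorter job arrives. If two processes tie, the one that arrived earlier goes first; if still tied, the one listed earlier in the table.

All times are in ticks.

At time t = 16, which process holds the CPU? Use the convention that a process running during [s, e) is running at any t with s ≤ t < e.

Gantt: | A 0-1 | B 1-6 | A 6-10 | E 10-11 | A 11-15 | F 15-19 | C 19-27 | D 27-36 |
Completion: A=15  B=6  C=27  D=36  E=11  F=19
Turnaround (C−A): A=15  B=5  C=26  D=32  E=1  F=9

F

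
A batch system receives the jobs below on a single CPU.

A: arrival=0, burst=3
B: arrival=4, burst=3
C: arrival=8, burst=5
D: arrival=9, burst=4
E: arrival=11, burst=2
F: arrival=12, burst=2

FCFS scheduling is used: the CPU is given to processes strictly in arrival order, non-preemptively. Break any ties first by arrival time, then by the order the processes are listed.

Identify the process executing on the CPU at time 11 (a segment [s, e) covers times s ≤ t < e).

Gantt: | A 0-3 | idle 3-4 | B 4-7 | idle 7-8 | C 8-13 | D 13-17 | E 17-19 | F 19-21 |
Completion: A=3  B=7  C=13  D=17  E=19  F=21
Turnaround (C−A): A=3  B=3  C=5  D=8  E=8  F=9

C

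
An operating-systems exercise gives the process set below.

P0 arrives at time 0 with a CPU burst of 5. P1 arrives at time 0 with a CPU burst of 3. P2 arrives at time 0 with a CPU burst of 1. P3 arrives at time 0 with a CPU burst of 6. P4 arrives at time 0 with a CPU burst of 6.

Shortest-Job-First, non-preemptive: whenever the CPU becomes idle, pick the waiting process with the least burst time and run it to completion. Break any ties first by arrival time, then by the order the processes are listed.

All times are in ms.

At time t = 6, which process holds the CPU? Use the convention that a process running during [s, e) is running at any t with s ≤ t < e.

P0

Timeline: | P2 0-1 | P1 1-4 | P0 4-9 | P3 9-15 | P4 15-21 |
Completion: P0=9  P1=4  P2=1  P3=15  P4=21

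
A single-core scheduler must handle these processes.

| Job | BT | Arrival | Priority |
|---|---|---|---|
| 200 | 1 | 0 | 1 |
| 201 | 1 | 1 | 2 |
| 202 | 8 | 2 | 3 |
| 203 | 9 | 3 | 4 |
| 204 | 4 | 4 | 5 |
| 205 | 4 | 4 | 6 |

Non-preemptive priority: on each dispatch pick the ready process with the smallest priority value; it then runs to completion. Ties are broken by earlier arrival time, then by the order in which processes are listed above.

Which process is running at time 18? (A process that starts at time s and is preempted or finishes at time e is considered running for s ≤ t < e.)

Gantt: | 200 0-1 | 201 1-2 | 202 2-10 | 203 10-19 | 204 19-23 | 205 23-27 |
Completion: 200=1  201=2  202=10  203=19  204=23  205=27
Turnaround (C−A): 200=1  201=1  202=8  203=16  204=19  205=23

203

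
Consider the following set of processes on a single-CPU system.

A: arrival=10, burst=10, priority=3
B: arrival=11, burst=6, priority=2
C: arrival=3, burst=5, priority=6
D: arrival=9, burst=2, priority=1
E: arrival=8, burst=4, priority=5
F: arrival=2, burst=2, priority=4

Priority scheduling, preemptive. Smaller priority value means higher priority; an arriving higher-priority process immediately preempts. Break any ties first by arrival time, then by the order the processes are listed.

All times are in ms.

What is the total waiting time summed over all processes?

48

Timeline: | idle 0-2 | F 2-4 | C 4-8 | E 8-9 | D 9-11 | B 11-17 | A 17-27 | E 27-30 | C 30-31 |
Completion: A=27  B=17  C=31  D=11  E=30  F=4
Waiting = turnaround − burst: A=7, B=0, C=23, D=0, E=18, F=0
Total waiting = 7 + 0 + 23 + 0 + 18 + 0 = 48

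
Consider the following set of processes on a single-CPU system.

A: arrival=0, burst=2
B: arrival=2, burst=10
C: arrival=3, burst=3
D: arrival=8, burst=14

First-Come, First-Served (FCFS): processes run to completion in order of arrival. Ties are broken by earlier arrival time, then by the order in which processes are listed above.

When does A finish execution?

2

Schedule: | A 0-2 | B 2-12 | C 12-15 | D 15-29 |
Completion: A=2  B=12  C=15  D=29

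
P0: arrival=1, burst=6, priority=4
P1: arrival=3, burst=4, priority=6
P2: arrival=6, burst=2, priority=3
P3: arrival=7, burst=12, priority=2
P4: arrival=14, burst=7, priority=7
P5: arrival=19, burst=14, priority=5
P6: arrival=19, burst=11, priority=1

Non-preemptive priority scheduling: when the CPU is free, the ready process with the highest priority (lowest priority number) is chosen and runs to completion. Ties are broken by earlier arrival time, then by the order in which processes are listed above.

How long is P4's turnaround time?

43

Gantt: | idle 0-1 | P0 1-7 | P3 7-19 | P6 19-30 | P2 30-32 | P5 32-46 | P1 46-50 | P4 50-57 |
Completion: P0=7  P1=50  P2=32  P3=19  P4=57  P5=46  P6=30
Turnaround(P4) = completion − arrival = 57 − 14 = 43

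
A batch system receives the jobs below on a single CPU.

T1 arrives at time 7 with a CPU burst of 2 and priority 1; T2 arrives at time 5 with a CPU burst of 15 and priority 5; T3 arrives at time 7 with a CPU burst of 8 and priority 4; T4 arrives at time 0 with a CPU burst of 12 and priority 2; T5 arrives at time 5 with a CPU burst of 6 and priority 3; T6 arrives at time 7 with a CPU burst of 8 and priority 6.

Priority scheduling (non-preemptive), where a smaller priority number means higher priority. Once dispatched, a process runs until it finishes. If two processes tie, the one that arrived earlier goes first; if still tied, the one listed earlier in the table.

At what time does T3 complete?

28

Gantt: | T4 0-12 | T1 12-14 | T5 14-20 | T3 20-28 | T2 28-43 | T6 43-51 |
Completion: T1=14  T2=43  T3=28  T4=12  T5=20  T6=51
Turnaround (C−A): T1=7  T2=38  T3=21  T4=12  T5=15  T6=44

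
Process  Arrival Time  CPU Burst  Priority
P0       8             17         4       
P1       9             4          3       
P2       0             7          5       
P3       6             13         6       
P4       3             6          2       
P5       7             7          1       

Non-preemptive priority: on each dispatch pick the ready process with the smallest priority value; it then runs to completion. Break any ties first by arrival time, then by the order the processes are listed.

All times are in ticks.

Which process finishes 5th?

Gantt: | P2 0-7 | P5 7-14 | P4 14-20 | P1 20-24 | P0 24-41 | P3 41-54 |
Completion: P0=41  P1=24  P2=7  P3=54  P4=20  P5=14
Finish order: P2 → P5 → P4 → P1 → P0 → P3

P0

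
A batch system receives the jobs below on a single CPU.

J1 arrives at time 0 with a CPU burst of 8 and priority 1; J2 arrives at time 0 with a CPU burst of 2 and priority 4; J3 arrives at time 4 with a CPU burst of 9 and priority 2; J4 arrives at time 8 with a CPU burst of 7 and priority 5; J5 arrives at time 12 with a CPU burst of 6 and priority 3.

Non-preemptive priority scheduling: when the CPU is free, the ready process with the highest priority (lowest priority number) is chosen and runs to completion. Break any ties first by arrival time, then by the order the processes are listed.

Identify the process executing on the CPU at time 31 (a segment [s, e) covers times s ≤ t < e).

J4

Schedule: | J1 0-8 | J3 8-17 | J5 17-23 | J2 23-25 | J4 25-32 |
Completion: J1=8  J2=25  J3=17  J4=32  J5=23
Turnaround (C−A): J1=8  J2=25  J3=13  J4=24  J5=11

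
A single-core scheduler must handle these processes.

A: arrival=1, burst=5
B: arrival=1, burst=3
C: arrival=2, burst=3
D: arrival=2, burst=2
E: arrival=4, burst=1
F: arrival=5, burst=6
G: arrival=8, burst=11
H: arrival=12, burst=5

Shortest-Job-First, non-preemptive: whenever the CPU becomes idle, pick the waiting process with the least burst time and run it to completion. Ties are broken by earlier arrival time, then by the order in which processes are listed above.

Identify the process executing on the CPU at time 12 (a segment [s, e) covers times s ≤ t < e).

Gantt: | idle 0-1 | B 1-4 | E 4-5 | D 5-7 | C 7-10 | A 10-15 | H 15-20 | F 20-26 | G 26-37 |
Completion: A=15  B=4  C=10  D=7  E=5  F=26  G=37  H=20
Turnaround (C−A): A=14  B=3  C=8  D=5  E=1  F=21  G=29  H=8

A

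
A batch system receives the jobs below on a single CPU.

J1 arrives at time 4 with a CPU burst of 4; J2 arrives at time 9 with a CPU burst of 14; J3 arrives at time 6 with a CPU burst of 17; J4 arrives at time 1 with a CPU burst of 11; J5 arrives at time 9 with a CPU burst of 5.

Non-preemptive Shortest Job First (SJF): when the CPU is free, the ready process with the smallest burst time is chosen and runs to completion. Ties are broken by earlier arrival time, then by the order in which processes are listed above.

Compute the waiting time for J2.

Timeline: | idle 0-1 | J4 1-12 | J1 12-16 | J5 16-21 | J2 21-35 | J3 35-52 |
Completion: J1=16  J2=35  J3=52  J4=12  J5=21
Turnaround (C−A): J1=12  J2=26  J3=46  J4=11  J5=12
Waiting(J2) = turnaround − burst = 26 − 14 = 12

12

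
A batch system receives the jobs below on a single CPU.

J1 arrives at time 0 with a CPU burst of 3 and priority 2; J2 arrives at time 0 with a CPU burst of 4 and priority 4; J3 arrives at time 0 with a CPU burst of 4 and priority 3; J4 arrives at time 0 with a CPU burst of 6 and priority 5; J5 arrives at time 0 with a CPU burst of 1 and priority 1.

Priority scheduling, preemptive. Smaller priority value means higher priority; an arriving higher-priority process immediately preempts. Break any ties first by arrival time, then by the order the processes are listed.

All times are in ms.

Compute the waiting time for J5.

Timeline: | J5 0-1 | J1 1-4 | J3 4-8 | J2 8-12 | J4 12-18 |
Completion: J1=4  J2=12  J3=8  J4=18  J5=1
Waiting(J5) = turnaround − burst = 1 − 1 = 0

0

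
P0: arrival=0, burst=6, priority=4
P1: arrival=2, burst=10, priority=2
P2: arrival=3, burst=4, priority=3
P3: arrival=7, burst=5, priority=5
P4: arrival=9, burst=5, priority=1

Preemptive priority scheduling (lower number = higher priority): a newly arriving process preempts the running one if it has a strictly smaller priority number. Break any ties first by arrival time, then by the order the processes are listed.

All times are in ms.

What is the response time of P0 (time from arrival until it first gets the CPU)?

Schedule: | P0 0-2 | P1 2-9 | P4 9-14 | P1 14-17 | P2 17-21 | P0 21-25 | P3 25-30 |
Completion: P0=25  P1=17  P2=21  P3=30  P4=14
Turnaround (C−A): P0=25  P1=15  P2=18  P3=23  P4=5
Response(P0) = first start − arrival = 0 − 0 = 0

0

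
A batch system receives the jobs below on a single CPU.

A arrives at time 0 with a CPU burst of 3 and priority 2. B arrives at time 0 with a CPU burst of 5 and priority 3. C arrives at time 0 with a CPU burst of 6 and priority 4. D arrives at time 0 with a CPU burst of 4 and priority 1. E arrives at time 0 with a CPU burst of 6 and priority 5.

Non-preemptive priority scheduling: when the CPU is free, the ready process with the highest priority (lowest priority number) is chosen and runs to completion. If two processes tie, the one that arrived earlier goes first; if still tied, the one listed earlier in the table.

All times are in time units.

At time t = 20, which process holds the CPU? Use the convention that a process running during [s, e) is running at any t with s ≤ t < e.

Timeline: | D 0-4 | A 4-7 | B 7-12 | C 12-18 | E 18-24 |
Completion: A=7  B=12  C=18  D=4  E=24
Turnaround (C−A): A=7  B=12  C=18  D=4  E=24

E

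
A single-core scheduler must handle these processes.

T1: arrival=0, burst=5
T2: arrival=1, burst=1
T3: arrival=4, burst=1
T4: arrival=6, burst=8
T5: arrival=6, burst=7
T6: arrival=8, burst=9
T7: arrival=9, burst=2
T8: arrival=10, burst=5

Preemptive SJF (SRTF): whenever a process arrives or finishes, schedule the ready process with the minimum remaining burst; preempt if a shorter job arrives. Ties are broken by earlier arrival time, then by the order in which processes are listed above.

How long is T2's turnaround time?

1

Schedule: | T1 0-1 | T2 1-2 | T1 2-4 | T3 4-5 | T1 5-7 | T5 7-9 | T7 9-11 | T5 11-16 | T8 16-21 | T4 21-29 | T6 29-38 |
Completion: T1=7  T2=2  T3=5  T4=29  T5=16  T6=38  T7=11  T8=21
Turnaround (C−A): T1=7  T2=1  T3=1  T4=23  T5=10  T6=30  T7=2  T8=11
Turnaround(T2) = completion − arrival = 2 − 1 = 1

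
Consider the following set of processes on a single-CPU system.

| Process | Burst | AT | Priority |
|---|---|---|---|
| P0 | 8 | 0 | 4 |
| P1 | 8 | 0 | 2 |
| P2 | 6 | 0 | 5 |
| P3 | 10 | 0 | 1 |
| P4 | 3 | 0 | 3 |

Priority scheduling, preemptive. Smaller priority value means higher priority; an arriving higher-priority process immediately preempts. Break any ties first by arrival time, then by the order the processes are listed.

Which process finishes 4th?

P0

Schedule: | P3 0-10 | P1 10-18 | P4 18-21 | P0 21-29 | P2 29-35 |
Completion: P0=29  P1=18  P2=35  P3=10  P4=21
Turnaround (C−A): P0=29  P1=18  P2=35  P3=10  P4=21
Finish order: P3 → P1 → P4 → P0 → P2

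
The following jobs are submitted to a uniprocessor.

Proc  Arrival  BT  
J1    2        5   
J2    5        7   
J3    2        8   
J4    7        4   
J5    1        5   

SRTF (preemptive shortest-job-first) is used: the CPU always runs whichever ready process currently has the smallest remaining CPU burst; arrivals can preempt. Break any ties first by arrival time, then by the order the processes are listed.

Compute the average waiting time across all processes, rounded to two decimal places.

Timeline: | idle 0-1 | J5 1-6 | J1 6-11 | J4 11-15 | J2 15-22 | J3 22-30 |
Completion: J1=11  J2=22  J3=30  J4=15  J5=6
Waiting times: J1=4, J2=10, J3=20, J4=4, J5=0
Average waiting = (4+10+20+4+0) / 5 = 38/5 = 7.60

7.60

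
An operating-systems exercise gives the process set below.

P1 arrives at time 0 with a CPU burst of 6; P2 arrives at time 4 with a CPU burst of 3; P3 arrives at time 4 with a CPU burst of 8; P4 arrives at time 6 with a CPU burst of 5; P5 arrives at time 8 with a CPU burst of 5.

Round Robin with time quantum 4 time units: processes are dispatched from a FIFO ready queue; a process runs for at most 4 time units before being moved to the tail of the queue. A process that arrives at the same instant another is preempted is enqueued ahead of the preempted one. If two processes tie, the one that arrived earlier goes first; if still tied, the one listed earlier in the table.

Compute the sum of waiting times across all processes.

Schedule: | P1 0-4 | P2 4-7 | P3 7-11 | P1 11-13 | P4 13-17 | P5 17-21 | P3 21-25 | P4 25-26 | P5 26-27 |
Completion: P1=13  P2=7  P3=25  P4=26  P5=27
Turnaround (C−A): P1=13  P2=3  P3=21  P4=20  P5=19
Waiting = turnaround − burst: P1=7, P2=0, P3=13, P4=15, P5=14
Total waiting = 7 + 0 + 13 + 15 + 14 = 49

49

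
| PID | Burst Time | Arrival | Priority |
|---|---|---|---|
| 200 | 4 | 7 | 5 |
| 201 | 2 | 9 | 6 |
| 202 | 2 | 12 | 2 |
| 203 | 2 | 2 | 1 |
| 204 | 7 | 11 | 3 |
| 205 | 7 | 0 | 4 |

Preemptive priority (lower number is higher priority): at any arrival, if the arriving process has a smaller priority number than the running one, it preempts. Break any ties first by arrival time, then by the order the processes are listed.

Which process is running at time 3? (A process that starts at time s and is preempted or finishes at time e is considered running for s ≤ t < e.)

Gantt: | 205 0-2 | 203 2-4 | 205 4-9 | 200 9-11 | 204 11-12 | 202 12-14 | 204 14-20 | 200 20-22 | 201 22-24 |
Completion: 200=22  201=24  202=14  203=4  204=20  205=9
Turnaround (C−A): 200=15  201=15  202=2  203=2  204=9  205=9

203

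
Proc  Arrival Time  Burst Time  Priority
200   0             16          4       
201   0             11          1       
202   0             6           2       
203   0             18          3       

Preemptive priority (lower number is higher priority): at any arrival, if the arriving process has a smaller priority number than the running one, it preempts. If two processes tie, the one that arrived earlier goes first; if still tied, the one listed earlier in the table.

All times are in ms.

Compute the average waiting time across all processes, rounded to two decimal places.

Schedule: | 201 0-11 | 202 11-17 | 203 17-35 | 200 35-51 |
Completion: 200=51  201=11  202=17  203=35
Turnaround (C−A): 200=51  201=11  202=17  203=35
Waiting times: 200=35, 201=0, 202=11, 203=17
Average waiting = (35+0+11+17) / 4 = 63/4 = 15.75

15.75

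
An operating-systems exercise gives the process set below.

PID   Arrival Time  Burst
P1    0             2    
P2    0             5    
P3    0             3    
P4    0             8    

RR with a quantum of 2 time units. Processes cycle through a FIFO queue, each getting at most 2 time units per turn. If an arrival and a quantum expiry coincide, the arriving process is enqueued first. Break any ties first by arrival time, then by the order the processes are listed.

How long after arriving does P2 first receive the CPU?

2

Timeline: | P1 0-2 | P2 2-4 | P3 4-6 | P4 6-8 | P2 8-10 | P3 10-11 | P4 11-13 | P2 13-14 | P4 14-18 |
Completion: P1=2  P2=14  P3=11  P4=18
Response(P2) = first start − arrival = 2 − 0 = 2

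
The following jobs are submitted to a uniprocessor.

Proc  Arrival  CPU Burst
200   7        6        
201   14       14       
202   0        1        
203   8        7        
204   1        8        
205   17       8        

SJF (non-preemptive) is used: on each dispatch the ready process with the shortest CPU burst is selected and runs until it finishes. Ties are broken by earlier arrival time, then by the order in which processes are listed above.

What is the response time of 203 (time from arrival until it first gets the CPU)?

7

Gantt: | 202 0-1 | 204 1-9 | 200 9-15 | 203 15-22 | 205 22-30 | 201 30-44 |
Completion: 200=15  201=44  202=1  203=22  204=9  205=30
Turnaround (C−A): 200=8  201=30  202=1  203=14  204=8  205=13
Response(203) = first start − arrival = 15 − 8 = 7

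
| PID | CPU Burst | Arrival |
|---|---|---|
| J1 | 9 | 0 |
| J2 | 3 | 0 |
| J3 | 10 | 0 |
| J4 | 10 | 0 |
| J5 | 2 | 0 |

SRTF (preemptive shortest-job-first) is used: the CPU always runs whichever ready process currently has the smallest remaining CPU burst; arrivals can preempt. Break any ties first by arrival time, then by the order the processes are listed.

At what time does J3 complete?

Timeline: | J5 0-2 | J2 2-5 | J1 5-14 | J3 14-24 | J4 24-34 |
Completion: J1=14  J2=5  J3=24  J4=34  J5=2
Turnaround (C−A): J1=14  J2=5  J3=24  J4=34  J5=2

24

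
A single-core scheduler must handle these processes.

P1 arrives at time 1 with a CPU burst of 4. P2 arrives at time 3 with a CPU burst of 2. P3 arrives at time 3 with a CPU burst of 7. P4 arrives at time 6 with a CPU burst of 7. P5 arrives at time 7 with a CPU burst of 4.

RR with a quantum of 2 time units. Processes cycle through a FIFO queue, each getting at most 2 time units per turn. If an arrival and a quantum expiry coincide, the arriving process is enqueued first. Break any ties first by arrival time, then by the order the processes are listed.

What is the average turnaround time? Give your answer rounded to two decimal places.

12.40

Schedule: | idle 0-1 | P1 1-3 | P2 3-5 | P3 5-7 | P1 7-9 | P4 9-11 | P5 11-13 | P3 13-15 | P4 15-17 | P5 17-19 | P3 19-21 | P4 21-23 | P3 23-24 | P4 24-25 |
Completion: P1=9  P2=5  P3=24  P4=25  P5=19
Turnaround times: P1=8, P2=2, P3=21, P4=19, P5=12
Average turnaround = (8+2+21+19+12) / 5 = 62/5 = 12.40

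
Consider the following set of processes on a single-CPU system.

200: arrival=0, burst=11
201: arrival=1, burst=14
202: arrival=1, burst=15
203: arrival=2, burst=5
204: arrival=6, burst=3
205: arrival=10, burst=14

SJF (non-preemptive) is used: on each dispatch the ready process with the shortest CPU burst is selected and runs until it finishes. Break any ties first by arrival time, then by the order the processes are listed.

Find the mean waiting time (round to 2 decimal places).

Timeline: | 200 0-11 | 204 11-14 | 203 14-19 | 201 19-33 | 205 33-47 | 202 47-62 |
Completion: 200=11  201=33  202=62  203=19  204=14  205=47
Waiting times: 200=0, 201=18, 202=46, 203=12, 204=5, 205=23
Average waiting = (0+18+46+12+5+23) / 6 = 104/6 = 17.33

17.33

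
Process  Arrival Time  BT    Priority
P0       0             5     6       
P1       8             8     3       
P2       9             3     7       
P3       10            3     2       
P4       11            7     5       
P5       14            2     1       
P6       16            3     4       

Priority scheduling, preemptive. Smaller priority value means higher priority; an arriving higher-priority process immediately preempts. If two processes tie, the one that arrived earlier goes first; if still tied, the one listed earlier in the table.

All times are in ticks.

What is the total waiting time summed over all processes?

45

Timeline: | P0 0-5 | idle 5-8 | P1 8-10 | P3 10-13 | P1 13-14 | P5 14-16 | P1 16-21 | P6 21-24 | P4 24-31 | P2 31-34 |
Completion: P0=5  P1=21  P2=34  P3=13  P4=31  P5=16  P6=24
Waiting = turnaround − burst: P0=0, P1=5, P2=22, P3=0, P4=13, P5=0, P6=5
Total waiting = 0 + 5 + 22 + 0 + 13 + 0 + 5 = 45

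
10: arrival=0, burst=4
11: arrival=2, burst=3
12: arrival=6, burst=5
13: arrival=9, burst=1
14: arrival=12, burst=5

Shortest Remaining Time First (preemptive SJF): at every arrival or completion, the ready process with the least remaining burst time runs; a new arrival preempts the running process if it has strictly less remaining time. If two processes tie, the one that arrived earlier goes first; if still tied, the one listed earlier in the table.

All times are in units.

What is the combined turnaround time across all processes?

Schedule: | 10 0-4 | 11 4-7 | 12 7-9 | 13 9-10 | 12 10-13 | 14 13-18 |
Completion: 10=4  11=7  12=13  13=10  14=18
Turnaround (C−A): 10=4  11=5  12=7  13=1  14=6
Turnaround = completion − arrival: 10=4, 11=5, 12=7, 13=1, 14=6
Total turnaround = 4 + 5 + 7 + 1 + 6 = 23

23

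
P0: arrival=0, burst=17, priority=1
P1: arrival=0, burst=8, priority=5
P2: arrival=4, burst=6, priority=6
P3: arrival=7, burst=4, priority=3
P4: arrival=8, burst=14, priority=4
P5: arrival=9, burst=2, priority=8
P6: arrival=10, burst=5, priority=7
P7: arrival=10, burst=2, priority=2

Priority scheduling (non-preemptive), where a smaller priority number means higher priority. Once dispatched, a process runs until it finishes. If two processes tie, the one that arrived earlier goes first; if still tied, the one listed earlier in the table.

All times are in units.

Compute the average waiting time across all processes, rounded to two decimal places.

25.00

Schedule: | P0 0-17 | P7 17-19 | P3 19-23 | P4 23-37 | P1 37-45 | P2 45-51 | P6 51-56 | P5 56-58 |
Completion: P0=17  P1=45  P2=51  P3=23  P4=37  P5=58  P6=56  P7=19
Turnaround (C−A): P0=17  P1=45  P2=47  P3=16  P4=29  P5=49  P6=46  P7=9
Waiting times: P0=0, P1=37, P2=41, P3=12, P4=15, P5=47, P6=41, P7=7
Average waiting = (0+37+41+12+15+47+41+7) / 8 = 200/8 = 25.00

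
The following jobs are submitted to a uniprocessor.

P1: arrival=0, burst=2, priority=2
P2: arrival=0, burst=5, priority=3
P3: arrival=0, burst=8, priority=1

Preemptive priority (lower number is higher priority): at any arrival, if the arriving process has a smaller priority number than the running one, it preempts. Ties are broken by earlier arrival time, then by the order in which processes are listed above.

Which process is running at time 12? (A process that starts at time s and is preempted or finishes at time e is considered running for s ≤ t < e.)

Timeline: | P3 0-8 | P1 8-10 | P2 10-15 |
Completion: P1=10  P2=15  P3=8

P2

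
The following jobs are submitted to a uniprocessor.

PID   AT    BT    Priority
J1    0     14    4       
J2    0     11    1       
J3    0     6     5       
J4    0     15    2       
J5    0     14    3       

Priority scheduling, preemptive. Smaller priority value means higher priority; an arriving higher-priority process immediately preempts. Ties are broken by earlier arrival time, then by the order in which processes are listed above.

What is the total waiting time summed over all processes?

131

Schedule: | J2 0-11 | J4 11-26 | J5 26-40 | J1 40-54 | J3 54-60 |
Completion: J1=54  J2=11  J3=60  J4=26  J5=40
Turnaround (C−A): J1=54  J2=11  J3=60  J4=26  J5=40
Waiting = turnaround − burst: J1=40, J2=0, J3=54, J4=11, J5=26
Total waiting = 40 + 0 + 54 + 11 + 26 = 131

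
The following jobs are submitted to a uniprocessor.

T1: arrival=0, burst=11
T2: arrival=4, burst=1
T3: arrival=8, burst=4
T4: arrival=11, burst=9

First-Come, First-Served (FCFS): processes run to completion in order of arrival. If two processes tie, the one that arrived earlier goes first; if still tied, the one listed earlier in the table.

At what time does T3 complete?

Schedule: | T1 0-11 | T2 11-12 | T3 12-16 | T4 16-25 |
Completion: T1=11  T2=12  T3=16  T4=25
Turnaround (C−A): T1=11  T2=8  T3=8  T4=14

16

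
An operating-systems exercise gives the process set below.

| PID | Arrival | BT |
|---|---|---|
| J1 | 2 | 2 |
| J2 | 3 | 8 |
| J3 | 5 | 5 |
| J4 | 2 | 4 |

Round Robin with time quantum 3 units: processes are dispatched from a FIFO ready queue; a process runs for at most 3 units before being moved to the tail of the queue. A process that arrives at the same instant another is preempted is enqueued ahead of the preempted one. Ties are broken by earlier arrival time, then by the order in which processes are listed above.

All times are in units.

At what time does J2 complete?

21

Timeline: | idle 0-2 | J1 2-4 | J4 4-7 | J2 7-10 | J3 10-13 | J4 13-14 | J2 14-17 | J3 17-19 | J2 19-21 |
Completion: J1=4  J2=21  J3=19  J4=14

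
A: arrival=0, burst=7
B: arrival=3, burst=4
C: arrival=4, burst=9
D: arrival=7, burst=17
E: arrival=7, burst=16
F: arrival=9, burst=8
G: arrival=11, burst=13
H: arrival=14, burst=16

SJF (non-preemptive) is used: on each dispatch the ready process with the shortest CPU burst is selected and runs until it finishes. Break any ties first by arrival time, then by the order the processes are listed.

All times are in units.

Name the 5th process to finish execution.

Timeline: | A 0-7 | B 7-11 | F 11-19 | C 19-28 | G 28-41 | E 41-57 | H 57-73 | D 73-90 |
Completion: A=7  B=11  C=28  D=90  E=57  F=19  G=41  H=73
Turnaround (C−A): A=7  B=8  C=24  D=83  E=50  F=10  G=30  H=59
Finish order: A → B → F → C → G → E → H → D

G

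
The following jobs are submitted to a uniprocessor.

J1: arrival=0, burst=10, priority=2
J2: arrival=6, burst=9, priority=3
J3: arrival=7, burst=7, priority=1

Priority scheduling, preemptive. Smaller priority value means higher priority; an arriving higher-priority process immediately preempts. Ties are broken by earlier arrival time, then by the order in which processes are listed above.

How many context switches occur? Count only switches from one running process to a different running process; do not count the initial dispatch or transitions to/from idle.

Schedule: | J1 0-7 | J3 7-14 | J1 14-17 | J2 17-26 |
Completion: J1=17  J2=26  J3=14

3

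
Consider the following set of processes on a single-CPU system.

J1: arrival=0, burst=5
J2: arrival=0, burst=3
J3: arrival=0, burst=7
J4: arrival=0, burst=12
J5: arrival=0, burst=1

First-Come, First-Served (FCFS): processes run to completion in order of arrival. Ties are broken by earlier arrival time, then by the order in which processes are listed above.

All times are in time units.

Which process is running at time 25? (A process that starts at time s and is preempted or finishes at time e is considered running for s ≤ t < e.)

J4

Gantt: | J1 0-5 | J2 5-8 | J3 8-15 | J4 15-27 | J5 27-28 |
Completion: J1=5  J2=8  J3=15  J4=27  J5=28
Turnaround (C−A): J1=5  J2=8  J3=15  J4=27  J5=28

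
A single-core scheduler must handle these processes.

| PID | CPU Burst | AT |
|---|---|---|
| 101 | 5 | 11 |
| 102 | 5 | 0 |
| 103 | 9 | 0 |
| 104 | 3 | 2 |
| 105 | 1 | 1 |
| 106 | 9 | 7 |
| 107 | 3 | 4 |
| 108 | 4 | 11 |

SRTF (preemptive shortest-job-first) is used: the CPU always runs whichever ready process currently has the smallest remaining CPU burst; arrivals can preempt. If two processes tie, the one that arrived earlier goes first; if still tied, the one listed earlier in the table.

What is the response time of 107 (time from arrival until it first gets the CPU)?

Schedule: | 102 0-1 | 105 1-2 | 104 2-5 | 107 5-8 | 102 8-12 | 108 12-16 | 101 16-21 | 103 21-30 | 106 30-39 |
Completion: 101=21  102=12  103=30  104=5  105=2  106=39  107=8  108=16
Response(107) = first start − arrival = 5 − 4 = 1

1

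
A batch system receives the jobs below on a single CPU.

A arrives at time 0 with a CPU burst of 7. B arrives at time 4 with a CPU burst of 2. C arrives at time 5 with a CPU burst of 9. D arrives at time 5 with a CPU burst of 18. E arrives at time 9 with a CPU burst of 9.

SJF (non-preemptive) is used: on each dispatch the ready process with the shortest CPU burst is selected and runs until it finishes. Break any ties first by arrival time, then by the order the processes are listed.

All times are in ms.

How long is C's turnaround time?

Gantt: | A 0-7 | B 7-9 | C 9-18 | E 18-27 | D 27-45 |
Completion: A=7  B=9  C=18  D=45  E=27
Turnaround(C) = completion − arrival = 18 − 5 = 13

13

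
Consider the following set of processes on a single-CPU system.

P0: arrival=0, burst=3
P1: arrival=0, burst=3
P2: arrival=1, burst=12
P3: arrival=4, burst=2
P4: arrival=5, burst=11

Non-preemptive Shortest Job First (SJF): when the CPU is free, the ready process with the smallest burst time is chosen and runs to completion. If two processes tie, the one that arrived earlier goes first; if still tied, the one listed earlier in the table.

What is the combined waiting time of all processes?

Schedule: | P0 0-3 | P1 3-6 | P3 6-8 | P4 8-19 | P2 19-31 |
Completion: P0=3  P1=6  P2=31  P3=8  P4=19
Turnaround (C−A): P0=3  P1=6  P2=30  P3=4  P4=14
Waiting = turnaround − burst: P0=0, P1=3, P2=18, P3=2, P4=3
Total waiting = 0 + 3 + 18 + 2 + 3 = 26

26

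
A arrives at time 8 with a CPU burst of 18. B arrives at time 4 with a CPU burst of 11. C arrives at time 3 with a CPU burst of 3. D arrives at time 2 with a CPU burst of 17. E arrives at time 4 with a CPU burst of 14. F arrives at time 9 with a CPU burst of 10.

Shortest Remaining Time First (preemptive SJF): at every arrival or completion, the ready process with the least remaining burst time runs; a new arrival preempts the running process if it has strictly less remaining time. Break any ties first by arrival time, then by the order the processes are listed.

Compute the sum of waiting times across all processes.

120

Schedule: | idle 0-2 | D 2-3 | C 3-6 | B 6-17 | F 17-27 | E 27-41 | D 41-57 | A 57-75 |
Completion: A=75  B=17  C=6  D=57  E=41  F=27
Waiting = turnaround − burst: A=49, B=2, C=0, D=38, E=23, F=8
Total waiting = 49 + 2 + 0 + 38 + 23 + 8 = 120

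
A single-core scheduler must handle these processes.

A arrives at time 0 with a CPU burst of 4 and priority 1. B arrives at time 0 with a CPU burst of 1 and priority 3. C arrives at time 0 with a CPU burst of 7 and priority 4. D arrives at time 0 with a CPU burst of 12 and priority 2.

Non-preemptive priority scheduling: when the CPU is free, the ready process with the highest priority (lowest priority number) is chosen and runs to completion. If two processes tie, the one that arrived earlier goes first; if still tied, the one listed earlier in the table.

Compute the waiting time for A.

Gantt: | A 0-4 | D 4-16 | B 16-17 | C 17-24 |
Completion: A=4  B=17  C=24  D=16
Turnaround (C−A): A=4  B=17  C=24  D=16
Waiting(A) = turnaround − burst = 4 − 4 = 0

0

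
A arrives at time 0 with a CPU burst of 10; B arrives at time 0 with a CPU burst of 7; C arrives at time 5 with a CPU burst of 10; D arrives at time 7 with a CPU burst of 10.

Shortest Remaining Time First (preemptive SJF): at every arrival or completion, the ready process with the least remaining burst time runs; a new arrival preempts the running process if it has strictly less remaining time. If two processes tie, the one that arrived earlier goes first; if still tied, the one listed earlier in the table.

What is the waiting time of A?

7

Timeline: | B 0-7 | A 7-17 | C 17-27 | D 27-37 |
Completion: A=17  B=7  C=27  D=37
Turnaround (C−A): A=17  B=7  C=22  D=30
Waiting(A) = turnaround − burst = 17 − 10 = 7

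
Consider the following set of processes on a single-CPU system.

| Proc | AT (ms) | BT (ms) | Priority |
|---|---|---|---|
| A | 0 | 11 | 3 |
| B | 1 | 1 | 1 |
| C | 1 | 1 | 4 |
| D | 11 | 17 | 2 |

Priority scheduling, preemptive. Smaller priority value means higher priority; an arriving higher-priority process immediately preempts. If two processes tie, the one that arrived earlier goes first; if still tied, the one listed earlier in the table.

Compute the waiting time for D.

Gantt: | A 0-1 | B 1-2 | A 2-11 | D 11-28 | A 28-29 | C 29-30 |
Completion: A=29  B=2  C=30  D=28
Turnaround (C−A): A=29  B=1  C=29  D=17
Waiting(D) = turnaround − burst = 17 − 17 = 0

0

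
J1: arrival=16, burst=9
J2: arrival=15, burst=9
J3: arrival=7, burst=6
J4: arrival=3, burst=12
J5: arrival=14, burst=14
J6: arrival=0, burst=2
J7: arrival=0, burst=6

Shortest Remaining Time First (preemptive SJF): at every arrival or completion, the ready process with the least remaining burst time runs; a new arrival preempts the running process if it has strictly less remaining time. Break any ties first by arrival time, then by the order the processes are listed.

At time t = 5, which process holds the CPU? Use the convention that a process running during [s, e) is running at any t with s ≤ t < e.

Gantt: | J6 0-2 | J7 2-8 | J3 8-14 | J4 14-15 | J2 15-24 | J1 24-33 | J4 33-44 | J5 44-58 |
Completion: J1=33  J2=24  J3=14  J4=44  J5=58  J6=2  J7=8

J7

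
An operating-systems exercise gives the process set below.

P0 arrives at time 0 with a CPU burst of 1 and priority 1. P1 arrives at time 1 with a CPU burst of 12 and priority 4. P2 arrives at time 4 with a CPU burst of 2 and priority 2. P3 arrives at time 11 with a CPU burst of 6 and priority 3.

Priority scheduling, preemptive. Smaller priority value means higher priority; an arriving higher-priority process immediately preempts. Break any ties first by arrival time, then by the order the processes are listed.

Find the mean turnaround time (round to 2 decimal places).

7.25

Gantt: | P0 0-1 | P1 1-4 | P2 4-6 | P1 6-11 | P3 11-17 | P1 17-21 |
Completion: P0=1  P1=21  P2=6  P3=17
Turnaround times: P0=1, P1=20, P2=2, P3=6
Average turnaround = (1+20+2+6) / 4 = 29/4 = 7.25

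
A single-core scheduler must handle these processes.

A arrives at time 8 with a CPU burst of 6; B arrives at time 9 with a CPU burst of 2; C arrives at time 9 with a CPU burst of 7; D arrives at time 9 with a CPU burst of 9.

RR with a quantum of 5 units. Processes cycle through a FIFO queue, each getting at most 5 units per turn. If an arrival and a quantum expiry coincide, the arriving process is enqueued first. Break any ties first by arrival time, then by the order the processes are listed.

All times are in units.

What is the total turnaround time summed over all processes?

Gantt: | idle 0-8 | A 8-13 | B 13-15 | C 15-20 | D 20-25 | A 25-26 | C 26-28 | D 28-32 |
Completion: A=26  B=15  C=28  D=32
Turnaround = completion − arrival: A=18, B=6, C=19, D=23
Total turnaround = 18 + 6 + 19 + 23 = 66

66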